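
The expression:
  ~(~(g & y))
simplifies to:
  g & y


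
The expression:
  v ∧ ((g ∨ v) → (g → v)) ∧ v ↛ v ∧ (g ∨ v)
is never true.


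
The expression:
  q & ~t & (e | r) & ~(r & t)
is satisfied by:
  {r: True, e: True, q: True, t: False}
  {r: True, q: True, t: False, e: False}
  {e: True, q: True, t: False, r: False}


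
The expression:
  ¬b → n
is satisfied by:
  {n: True, b: True}
  {n: True, b: False}
  {b: True, n: False}


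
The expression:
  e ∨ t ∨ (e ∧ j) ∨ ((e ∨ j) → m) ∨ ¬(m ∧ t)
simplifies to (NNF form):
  True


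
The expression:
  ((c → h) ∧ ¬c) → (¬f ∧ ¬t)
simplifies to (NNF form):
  c ∨ (¬f ∧ ¬t)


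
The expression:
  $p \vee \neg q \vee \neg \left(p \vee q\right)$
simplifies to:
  $p \vee \neg q$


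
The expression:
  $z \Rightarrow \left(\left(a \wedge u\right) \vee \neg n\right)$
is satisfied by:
  {u: True, a: True, z: False, n: False}
  {u: True, a: False, z: False, n: False}
  {a: True, n: False, u: False, z: False}
  {n: False, a: False, u: False, z: False}
  {n: True, u: True, a: True, z: False}
  {n: True, u: True, a: False, z: False}
  {n: True, a: True, u: False, z: False}
  {n: True, a: False, u: False, z: False}
  {z: True, u: True, a: True, n: False}
  {z: True, u: True, a: False, n: False}
  {z: True, a: True, u: False, n: False}
  {z: True, a: False, u: False, n: False}
  {n: True, z: True, u: True, a: True}


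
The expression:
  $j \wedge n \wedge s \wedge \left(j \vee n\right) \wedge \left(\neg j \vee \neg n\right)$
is never true.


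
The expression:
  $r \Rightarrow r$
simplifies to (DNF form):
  $\text{True}$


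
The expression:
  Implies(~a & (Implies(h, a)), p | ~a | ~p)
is always true.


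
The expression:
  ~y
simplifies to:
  ~y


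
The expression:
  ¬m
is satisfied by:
  {m: False}


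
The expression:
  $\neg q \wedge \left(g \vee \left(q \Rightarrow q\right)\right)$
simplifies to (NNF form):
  $\neg q$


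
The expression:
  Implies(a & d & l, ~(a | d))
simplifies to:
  ~a | ~d | ~l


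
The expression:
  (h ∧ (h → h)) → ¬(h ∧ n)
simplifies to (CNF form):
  ¬h ∨ ¬n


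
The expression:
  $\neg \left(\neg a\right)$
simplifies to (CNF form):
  $a$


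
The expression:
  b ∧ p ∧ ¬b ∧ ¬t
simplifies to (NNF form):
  False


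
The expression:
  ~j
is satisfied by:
  {j: False}


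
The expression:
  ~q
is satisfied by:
  {q: False}


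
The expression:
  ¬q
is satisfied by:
  {q: False}


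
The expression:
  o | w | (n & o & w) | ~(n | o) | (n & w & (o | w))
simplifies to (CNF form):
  o | w | ~n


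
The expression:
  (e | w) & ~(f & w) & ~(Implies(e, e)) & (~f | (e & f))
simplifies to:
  False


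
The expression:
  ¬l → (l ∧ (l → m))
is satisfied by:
  {l: True}


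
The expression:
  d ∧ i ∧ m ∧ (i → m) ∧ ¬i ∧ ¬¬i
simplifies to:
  False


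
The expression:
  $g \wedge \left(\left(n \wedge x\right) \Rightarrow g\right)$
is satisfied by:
  {g: True}


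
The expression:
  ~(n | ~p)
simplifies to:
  p & ~n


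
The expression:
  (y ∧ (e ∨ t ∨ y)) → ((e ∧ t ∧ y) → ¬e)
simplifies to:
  ¬e ∨ ¬t ∨ ¬y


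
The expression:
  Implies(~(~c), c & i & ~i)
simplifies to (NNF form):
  ~c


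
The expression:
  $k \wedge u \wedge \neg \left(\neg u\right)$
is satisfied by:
  {u: True, k: True}


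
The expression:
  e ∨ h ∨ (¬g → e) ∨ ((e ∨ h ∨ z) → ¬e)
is always true.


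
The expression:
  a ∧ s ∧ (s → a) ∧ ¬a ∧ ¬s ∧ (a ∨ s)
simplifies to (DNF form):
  False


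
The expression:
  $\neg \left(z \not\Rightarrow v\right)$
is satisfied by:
  {v: True, z: False}
  {z: False, v: False}
  {z: True, v: True}


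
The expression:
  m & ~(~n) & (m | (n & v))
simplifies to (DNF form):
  m & n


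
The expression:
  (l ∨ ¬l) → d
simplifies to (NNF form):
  d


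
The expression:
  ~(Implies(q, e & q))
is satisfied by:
  {q: True, e: False}


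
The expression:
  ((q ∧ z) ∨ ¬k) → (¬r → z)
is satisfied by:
  {r: True, k: True, z: True}
  {r: True, k: True, z: False}
  {r: True, z: True, k: False}
  {r: True, z: False, k: False}
  {k: True, z: True, r: False}
  {k: True, z: False, r: False}
  {z: True, k: False, r: False}


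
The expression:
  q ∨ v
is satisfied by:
  {q: True, v: True}
  {q: True, v: False}
  {v: True, q: False}


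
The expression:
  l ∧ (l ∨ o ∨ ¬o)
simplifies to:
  l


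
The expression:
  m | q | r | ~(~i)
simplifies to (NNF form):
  i | m | q | r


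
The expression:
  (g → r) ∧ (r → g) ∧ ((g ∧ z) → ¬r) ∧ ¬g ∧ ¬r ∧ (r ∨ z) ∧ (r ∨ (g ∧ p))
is never true.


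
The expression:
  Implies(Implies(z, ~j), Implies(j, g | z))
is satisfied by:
  {z: True, g: True, j: False}
  {z: True, g: False, j: False}
  {g: True, z: False, j: False}
  {z: False, g: False, j: False}
  {j: True, z: True, g: True}
  {j: True, z: True, g: False}
  {j: True, g: True, z: False}


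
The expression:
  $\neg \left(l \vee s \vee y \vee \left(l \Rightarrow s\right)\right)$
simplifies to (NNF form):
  $\text{False}$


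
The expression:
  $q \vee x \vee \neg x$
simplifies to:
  $\text{True}$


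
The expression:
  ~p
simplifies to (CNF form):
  ~p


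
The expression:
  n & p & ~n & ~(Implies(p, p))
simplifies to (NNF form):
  False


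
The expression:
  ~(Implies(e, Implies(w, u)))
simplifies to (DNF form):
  e & w & ~u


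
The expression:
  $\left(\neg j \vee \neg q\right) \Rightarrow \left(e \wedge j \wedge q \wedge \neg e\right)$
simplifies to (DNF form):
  $j \wedge q$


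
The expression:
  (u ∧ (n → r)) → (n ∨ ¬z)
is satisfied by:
  {n: True, u: False, z: False}
  {u: False, z: False, n: False}
  {n: True, z: True, u: False}
  {z: True, u: False, n: False}
  {n: True, u: True, z: False}
  {u: True, n: False, z: False}
  {n: True, z: True, u: True}


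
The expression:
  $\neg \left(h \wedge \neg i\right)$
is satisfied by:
  {i: True, h: False}
  {h: False, i: False}
  {h: True, i: True}


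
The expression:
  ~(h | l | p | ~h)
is never true.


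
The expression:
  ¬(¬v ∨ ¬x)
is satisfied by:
  {x: True, v: True}


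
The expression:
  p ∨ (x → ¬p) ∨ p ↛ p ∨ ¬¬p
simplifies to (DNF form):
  True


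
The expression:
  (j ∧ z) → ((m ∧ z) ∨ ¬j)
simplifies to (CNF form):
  m ∨ ¬j ∨ ¬z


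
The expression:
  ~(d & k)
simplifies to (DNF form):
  ~d | ~k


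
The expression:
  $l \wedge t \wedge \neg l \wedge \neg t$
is never true.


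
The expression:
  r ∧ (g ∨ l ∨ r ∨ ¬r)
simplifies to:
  r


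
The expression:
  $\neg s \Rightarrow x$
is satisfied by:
  {x: True, s: True}
  {x: True, s: False}
  {s: True, x: False}


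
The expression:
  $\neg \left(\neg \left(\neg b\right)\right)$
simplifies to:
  $\neg b$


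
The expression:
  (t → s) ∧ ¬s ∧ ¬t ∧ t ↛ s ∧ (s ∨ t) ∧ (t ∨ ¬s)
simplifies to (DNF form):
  False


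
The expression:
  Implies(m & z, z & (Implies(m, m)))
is always true.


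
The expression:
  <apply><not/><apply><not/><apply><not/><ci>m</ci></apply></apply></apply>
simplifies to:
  <apply><not/><ci>m</ci></apply>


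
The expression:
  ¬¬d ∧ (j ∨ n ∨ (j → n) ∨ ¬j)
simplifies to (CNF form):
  d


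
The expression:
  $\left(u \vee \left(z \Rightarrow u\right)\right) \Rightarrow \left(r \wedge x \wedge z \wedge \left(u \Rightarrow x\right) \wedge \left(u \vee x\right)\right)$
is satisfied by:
  {z: True, r: True, x: True, u: False}
  {z: True, r: True, x: False, u: False}
  {z: True, x: True, u: False, r: False}
  {z: True, x: False, u: False, r: False}
  {z: True, r: True, u: True, x: True}


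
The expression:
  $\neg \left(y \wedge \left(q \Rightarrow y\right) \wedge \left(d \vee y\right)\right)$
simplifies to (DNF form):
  $\neg y$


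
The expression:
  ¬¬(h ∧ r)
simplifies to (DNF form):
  h ∧ r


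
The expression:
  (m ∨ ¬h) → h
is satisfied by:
  {h: True}


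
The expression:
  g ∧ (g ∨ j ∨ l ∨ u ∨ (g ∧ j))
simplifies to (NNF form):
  g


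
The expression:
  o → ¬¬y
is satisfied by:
  {y: True, o: False}
  {o: False, y: False}
  {o: True, y: True}


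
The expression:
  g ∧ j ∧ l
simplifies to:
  g ∧ j ∧ l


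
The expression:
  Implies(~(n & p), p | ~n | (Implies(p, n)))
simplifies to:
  True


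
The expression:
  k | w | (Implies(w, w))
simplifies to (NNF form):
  True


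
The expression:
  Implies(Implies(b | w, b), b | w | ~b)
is always true.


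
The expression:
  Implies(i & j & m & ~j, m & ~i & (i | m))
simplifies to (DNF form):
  True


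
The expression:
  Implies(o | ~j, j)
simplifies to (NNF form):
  j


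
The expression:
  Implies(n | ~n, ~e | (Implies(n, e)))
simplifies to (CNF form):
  True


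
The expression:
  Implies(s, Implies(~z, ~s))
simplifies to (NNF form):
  z | ~s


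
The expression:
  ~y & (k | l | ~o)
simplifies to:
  ~y & (k | l | ~o)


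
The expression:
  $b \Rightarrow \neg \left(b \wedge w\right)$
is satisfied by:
  {w: False, b: False}
  {b: True, w: False}
  {w: True, b: False}


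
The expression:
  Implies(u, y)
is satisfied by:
  {y: True, u: False}
  {u: False, y: False}
  {u: True, y: True}


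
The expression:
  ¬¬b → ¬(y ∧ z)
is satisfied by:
  {z: False, y: False, b: False}
  {b: True, z: False, y: False}
  {y: True, z: False, b: False}
  {b: True, y: True, z: False}
  {z: True, b: False, y: False}
  {b: True, z: True, y: False}
  {y: True, z: True, b: False}


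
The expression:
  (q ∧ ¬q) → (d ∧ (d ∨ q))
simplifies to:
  True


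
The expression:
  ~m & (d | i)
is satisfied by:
  {i: True, d: True, m: False}
  {i: True, d: False, m: False}
  {d: True, i: False, m: False}


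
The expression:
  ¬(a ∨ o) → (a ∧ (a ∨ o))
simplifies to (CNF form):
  a ∨ o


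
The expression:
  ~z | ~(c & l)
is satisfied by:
  {l: False, c: False, z: False}
  {z: True, l: False, c: False}
  {c: True, l: False, z: False}
  {z: True, c: True, l: False}
  {l: True, z: False, c: False}
  {z: True, l: True, c: False}
  {c: True, l: True, z: False}


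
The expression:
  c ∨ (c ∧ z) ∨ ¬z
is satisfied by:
  {c: True, z: False}
  {z: False, c: False}
  {z: True, c: True}


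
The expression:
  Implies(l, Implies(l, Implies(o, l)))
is always true.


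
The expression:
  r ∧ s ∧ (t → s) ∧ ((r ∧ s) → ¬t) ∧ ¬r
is never true.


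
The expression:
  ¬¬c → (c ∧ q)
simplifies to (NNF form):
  q ∨ ¬c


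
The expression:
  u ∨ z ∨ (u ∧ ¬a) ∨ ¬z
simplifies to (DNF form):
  True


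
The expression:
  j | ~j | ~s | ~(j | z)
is always true.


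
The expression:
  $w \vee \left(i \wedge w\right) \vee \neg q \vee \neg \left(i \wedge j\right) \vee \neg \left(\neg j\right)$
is always true.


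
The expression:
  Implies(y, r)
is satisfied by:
  {r: True, y: False}
  {y: False, r: False}
  {y: True, r: True}


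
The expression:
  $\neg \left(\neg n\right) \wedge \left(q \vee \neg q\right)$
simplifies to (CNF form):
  $n$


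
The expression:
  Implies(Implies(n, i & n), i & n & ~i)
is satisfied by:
  {n: True, i: False}


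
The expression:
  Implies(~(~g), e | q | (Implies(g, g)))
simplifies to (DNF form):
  True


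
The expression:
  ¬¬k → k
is always true.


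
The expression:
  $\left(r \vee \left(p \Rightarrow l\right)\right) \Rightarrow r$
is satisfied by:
  {r: True, p: True, l: False}
  {r: True, p: False, l: False}
  {r: True, l: True, p: True}
  {r: True, l: True, p: False}
  {p: True, l: False, r: False}


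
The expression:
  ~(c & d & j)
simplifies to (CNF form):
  ~c | ~d | ~j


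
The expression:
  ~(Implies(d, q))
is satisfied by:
  {d: True, q: False}


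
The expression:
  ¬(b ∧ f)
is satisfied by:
  {b: False, f: False}
  {f: True, b: False}
  {b: True, f: False}


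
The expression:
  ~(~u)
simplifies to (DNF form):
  u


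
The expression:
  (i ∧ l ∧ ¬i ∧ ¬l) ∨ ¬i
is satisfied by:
  {i: False}


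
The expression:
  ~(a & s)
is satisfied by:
  {s: False, a: False}
  {a: True, s: False}
  {s: True, a: False}


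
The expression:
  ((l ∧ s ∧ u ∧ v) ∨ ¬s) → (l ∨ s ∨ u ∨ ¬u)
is always true.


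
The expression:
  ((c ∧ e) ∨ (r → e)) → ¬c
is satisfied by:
  {r: True, c: False, e: False}
  {r: False, c: False, e: False}
  {e: True, r: True, c: False}
  {e: True, r: False, c: False}
  {c: True, r: True, e: False}


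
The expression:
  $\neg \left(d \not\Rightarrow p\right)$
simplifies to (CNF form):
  $p \vee \neg d$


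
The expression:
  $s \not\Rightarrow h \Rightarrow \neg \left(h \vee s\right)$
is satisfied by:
  {h: True, s: False}
  {s: False, h: False}
  {s: True, h: True}


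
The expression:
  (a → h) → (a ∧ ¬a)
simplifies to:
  a ∧ ¬h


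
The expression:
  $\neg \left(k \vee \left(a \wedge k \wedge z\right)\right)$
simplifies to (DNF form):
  $\neg k$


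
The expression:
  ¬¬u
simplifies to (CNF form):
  u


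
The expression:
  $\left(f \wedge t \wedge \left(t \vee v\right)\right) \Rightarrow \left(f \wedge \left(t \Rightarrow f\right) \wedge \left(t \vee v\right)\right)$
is always true.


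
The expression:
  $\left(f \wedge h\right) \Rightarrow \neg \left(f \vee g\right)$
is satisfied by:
  {h: False, f: False}
  {f: True, h: False}
  {h: True, f: False}


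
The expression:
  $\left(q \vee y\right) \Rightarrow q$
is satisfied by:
  {q: True, y: False}
  {y: False, q: False}
  {y: True, q: True}


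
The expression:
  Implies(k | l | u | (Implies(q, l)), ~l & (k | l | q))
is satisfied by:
  {k: True, q: True, l: False}
  {k: True, l: False, q: False}
  {q: True, l: False, k: False}


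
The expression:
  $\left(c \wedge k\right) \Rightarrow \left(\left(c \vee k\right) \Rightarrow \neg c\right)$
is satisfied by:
  {k: False, c: False}
  {c: True, k: False}
  {k: True, c: False}


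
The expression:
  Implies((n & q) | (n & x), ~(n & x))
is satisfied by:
  {x: False, n: False}
  {n: True, x: False}
  {x: True, n: False}


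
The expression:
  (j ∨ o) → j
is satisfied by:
  {j: True, o: False}
  {o: False, j: False}
  {o: True, j: True}


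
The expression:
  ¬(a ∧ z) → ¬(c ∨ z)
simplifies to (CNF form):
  (a ∨ ¬c) ∧ (a ∨ ¬z) ∧ (z ∨ ¬c) ∧ (z ∨ ¬z)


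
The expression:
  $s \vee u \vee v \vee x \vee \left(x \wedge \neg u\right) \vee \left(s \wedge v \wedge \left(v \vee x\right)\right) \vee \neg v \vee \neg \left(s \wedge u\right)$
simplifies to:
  $\text{True}$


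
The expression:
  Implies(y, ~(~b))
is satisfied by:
  {b: True, y: False}
  {y: False, b: False}
  {y: True, b: True}


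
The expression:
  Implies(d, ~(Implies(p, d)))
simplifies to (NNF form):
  ~d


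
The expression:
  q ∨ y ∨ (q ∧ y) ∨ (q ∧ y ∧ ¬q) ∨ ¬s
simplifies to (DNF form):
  q ∨ y ∨ ¬s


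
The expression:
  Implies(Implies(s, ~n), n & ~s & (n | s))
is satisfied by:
  {n: True}


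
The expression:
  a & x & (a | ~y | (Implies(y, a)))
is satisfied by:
  {a: True, x: True}


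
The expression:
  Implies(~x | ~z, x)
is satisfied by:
  {x: True}


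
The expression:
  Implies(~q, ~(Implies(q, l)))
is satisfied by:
  {q: True}


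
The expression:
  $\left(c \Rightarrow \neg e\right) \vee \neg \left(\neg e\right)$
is always true.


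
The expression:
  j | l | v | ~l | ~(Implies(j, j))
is always true.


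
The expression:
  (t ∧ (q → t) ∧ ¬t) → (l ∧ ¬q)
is always true.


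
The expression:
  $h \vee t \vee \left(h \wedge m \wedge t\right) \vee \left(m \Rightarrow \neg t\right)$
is always true.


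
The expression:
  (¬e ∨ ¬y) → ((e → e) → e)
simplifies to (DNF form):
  e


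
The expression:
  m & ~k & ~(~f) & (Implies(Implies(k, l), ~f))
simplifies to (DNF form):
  False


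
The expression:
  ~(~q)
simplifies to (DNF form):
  q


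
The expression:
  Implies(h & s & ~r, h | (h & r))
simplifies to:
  True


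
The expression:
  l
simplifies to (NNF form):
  l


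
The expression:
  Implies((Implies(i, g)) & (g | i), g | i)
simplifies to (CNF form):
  True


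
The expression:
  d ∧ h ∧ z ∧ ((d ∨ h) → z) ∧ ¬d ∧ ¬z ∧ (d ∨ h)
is never true.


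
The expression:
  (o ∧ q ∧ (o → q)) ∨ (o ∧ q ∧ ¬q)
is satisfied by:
  {o: True, q: True}


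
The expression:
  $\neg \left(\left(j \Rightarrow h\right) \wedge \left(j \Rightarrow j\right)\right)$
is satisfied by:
  {j: True, h: False}


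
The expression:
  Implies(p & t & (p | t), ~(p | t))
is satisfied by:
  {p: False, t: False}
  {t: True, p: False}
  {p: True, t: False}


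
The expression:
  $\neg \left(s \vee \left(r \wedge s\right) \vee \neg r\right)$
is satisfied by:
  {r: True, s: False}


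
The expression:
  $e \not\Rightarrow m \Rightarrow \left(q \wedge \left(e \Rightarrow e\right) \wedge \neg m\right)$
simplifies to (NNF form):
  $m \vee q \vee \neg e$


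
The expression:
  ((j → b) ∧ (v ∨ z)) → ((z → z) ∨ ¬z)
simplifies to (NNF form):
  True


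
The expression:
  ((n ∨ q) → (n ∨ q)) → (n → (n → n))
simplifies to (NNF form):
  True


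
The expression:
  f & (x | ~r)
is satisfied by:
  {x: True, f: True, r: False}
  {f: True, r: False, x: False}
  {r: True, x: True, f: True}


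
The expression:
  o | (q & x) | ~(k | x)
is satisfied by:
  {q: True, o: True, k: False, x: False}
  {o: True, q: False, k: False, x: False}
  {q: True, x: True, o: True, k: False}
  {x: True, o: True, q: False, k: False}
  {q: True, o: True, k: True, x: False}
  {o: True, k: True, x: False, q: False}
  {q: True, x: True, o: True, k: True}
  {x: True, o: True, k: True, q: False}
  {q: True, x: False, k: False, o: False}
  {x: False, k: False, o: False, q: False}
  {q: True, x: True, k: False, o: False}
  {x: True, q: True, k: True, o: False}


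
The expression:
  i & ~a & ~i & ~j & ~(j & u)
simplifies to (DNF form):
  False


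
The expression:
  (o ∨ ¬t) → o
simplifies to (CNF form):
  o ∨ t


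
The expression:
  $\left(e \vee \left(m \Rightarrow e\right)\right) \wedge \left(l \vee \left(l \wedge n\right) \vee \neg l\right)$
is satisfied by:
  {e: True, m: False}
  {m: False, e: False}
  {m: True, e: True}


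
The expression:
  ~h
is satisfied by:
  {h: False}


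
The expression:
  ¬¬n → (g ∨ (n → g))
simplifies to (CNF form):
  g ∨ ¬n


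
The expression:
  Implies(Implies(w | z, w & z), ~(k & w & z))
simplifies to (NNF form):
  ~k | ~w | ~z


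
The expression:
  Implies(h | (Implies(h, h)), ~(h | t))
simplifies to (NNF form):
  ~h & ~t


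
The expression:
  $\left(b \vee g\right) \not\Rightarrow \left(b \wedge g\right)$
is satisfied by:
  {g: True, b: False}
  {b: True, g: False}


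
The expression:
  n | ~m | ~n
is always true.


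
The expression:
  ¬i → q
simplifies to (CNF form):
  i ∨ q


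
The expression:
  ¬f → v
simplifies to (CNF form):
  f ∨ v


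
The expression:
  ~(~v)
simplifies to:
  v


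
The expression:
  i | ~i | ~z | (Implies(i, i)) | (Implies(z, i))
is always true.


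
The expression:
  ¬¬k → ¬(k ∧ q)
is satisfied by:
  {k: False, q: False}
  {q: True, k: False}
  {k: True, q: False}


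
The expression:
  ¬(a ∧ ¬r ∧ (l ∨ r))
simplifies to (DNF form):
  r ∨ ¬a ∨ ¬l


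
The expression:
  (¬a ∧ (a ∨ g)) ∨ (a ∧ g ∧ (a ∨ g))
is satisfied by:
  {g: True}


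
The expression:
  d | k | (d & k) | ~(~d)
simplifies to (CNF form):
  d | k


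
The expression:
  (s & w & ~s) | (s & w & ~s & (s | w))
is never true.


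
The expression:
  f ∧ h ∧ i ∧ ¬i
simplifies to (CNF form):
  False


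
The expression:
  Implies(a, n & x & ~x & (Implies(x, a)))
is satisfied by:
  {a: False}


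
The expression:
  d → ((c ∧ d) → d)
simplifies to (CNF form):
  True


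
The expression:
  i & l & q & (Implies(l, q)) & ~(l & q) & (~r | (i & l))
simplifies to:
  False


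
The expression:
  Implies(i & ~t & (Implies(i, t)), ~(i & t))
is always true.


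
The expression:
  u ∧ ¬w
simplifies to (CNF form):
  u ∧ ¬w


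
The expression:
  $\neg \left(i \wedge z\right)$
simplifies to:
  $\neg i \vee \neg z$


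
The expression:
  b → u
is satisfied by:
  {u: True, b: False}
  {b: False, u: False}
  {b: True, u: True}


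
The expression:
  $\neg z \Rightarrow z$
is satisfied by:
  {z: True}


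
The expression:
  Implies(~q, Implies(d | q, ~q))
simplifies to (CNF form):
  True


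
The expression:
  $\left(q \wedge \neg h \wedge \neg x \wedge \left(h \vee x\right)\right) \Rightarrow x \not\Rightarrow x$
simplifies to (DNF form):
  $\text{True}$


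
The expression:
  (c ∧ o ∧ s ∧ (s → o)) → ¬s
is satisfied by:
  {s: False, c: False, o: False}
  {o: True, s: False, c: False}
  {c: True, s: False, o: False}
  {o: True, c: True, s: False}
  {s: True, o: False, c: False}
  {o: True, s: True, c: False}
  {c: True, s: True, o: False}


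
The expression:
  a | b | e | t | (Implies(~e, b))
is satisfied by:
  {a: True, b: True, t: True, e: True}
  {a: True, b: True, t: True, e: False}
  {a: True, b: True, e: True, t: False}
  {a: True, b: True, e: False, t: False}
  {a: True, t: True, e: True, b: False}
  {a: True, t: True, e: False, b: False}
  {a: True, t: False, e: True, b: False}
  {a: True, t: False, e: False, b: False}
  {b: True, t: True, e: True, a: False}
  {b: True, t: True, e: False, a: False}
  {b: True, e: True, t: False, a: False}
  {b: True, e: False, t: False, a: False}
  {t: True, e: True, b: False, a: False}
  {t: True, b: False, e: False, a: False}
  {e: True, b: False, t: False, a: False}


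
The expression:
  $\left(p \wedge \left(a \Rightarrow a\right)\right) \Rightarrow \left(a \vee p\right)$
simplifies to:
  $\text{True}$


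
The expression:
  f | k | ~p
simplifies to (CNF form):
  f | k | ~p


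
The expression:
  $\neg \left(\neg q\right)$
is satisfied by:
  {q: True}


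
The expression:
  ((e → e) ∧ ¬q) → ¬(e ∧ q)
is always true.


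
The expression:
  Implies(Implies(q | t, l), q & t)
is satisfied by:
  {t: True, q: True, l: False}
  {t: True, l: False, q: False}
  {q: True, l: False, t: False}
  {t: True, q: True, l: True}


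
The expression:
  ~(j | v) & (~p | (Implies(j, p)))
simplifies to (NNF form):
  ~j & ~v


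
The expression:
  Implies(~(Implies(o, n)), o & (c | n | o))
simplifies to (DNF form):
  True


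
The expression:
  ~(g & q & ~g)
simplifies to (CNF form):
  True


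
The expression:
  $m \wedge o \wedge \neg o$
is never true.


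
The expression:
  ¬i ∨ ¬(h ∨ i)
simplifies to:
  ¬i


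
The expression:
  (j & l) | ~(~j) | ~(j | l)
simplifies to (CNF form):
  j | ~l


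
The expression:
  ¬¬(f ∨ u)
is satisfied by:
  {u: True, f: True}
  {u: True, f: False}
  {f: True, u: False}


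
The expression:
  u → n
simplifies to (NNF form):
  n ∨ ¬u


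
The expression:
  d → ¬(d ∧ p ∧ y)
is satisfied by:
  {p: False, d: False, y: False}
  {y: True, p: False, d: False}
  {d: True, p: False, y: False}
  {y: True, d: True, p: False}
  {p: True, y: False, d: False}
  {y: True, p: True, d: False}
  {d: True, p: True, y: False}


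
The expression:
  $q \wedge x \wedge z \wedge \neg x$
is never true.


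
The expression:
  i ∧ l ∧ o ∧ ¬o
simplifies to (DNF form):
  False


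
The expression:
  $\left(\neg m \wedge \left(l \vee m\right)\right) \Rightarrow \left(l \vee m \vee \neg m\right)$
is always true.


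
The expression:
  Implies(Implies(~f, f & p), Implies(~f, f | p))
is always true.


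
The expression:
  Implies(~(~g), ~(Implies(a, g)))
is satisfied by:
  {g: False}


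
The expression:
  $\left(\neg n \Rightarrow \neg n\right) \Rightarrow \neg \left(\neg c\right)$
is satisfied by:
  {c: True}


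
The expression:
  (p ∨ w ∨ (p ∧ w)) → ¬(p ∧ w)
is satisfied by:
  {p: False, w: False}
  {w: True, p: False}
  {p: True, w: False}


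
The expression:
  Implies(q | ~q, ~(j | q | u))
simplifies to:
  ~j & ~q & ~u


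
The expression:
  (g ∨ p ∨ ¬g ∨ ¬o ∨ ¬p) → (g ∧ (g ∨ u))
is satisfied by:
  {g: True}


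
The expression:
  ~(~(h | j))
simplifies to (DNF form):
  h | j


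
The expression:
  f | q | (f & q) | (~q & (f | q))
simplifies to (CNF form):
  f | q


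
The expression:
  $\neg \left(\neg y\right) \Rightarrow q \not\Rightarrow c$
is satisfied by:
  {q: True, y: False, c: False}
  {q: False, y: False, c: False}
  {c: True, q: True, y: False}
  {c: True, q: False, y: False}
  {y: True, q: True, c: False}


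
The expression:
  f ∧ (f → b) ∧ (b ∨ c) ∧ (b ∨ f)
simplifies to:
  b ∧ f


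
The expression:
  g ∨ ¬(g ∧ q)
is always true.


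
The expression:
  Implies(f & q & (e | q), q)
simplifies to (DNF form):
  True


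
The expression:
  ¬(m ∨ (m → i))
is never true.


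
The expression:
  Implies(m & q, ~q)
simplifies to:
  ~m | ~q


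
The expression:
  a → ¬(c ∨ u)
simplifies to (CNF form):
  (¬a ∨ ¬c) ∧ (¬a ∨ ¬u)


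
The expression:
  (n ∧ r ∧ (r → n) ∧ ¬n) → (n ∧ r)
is always true.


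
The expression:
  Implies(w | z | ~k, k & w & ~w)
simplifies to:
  k & ~w & ~z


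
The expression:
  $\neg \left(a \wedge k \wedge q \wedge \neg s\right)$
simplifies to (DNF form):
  $s \vee \neg a \vee \neg k \vee \neg q$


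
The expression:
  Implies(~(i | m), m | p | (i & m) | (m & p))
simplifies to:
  i | m | p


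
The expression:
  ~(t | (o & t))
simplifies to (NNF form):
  ~t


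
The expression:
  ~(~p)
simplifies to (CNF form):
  p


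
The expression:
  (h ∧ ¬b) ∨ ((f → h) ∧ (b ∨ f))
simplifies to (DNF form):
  h ∨ (b ∧ ¬f)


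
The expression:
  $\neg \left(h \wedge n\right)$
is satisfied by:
  {h: False, n: False}
  {n: True, h: False}
  {h: True, n: False}


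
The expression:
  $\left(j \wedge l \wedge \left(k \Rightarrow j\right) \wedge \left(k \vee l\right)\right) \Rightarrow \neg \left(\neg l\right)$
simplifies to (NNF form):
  $\text{True}$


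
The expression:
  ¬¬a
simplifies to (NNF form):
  a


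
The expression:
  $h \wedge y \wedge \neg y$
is never true.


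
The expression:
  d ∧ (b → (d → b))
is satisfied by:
  {d: True}


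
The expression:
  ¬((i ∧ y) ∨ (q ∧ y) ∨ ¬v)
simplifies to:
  v ∧ (¬i ∨ ¬y) ∧ (¬q ∨ ¬y)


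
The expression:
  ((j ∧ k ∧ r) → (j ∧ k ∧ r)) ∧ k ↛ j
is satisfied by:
  {k: True, j: False}


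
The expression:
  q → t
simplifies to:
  t ∨ ¬q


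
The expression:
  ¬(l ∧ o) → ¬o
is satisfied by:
  {l: True, o: False}
  {o: False, l: False}
  {o: True, l: True}


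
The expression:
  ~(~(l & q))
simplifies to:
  l & q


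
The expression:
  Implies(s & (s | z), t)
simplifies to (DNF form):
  t | ~s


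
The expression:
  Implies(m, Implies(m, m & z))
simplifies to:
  z | ~m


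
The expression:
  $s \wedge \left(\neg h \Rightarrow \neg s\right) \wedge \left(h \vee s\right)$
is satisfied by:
  {h: True, s: True}


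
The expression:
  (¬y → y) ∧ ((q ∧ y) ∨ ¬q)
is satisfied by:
  {y: True}


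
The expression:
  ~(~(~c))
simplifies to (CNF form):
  ~c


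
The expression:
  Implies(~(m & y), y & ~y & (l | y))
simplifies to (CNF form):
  m & y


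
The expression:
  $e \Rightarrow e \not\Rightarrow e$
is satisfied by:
  {e: False}


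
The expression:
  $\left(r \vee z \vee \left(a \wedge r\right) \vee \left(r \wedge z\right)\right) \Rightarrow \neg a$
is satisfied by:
  {z: False, a: False, r: False}
  {r: True, z: False, a: False}
  {z: True, r: False, a: False}
  {r: True, z: True, a: False}
  {a: True, r: False, z: False}


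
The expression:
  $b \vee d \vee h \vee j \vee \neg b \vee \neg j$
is always true.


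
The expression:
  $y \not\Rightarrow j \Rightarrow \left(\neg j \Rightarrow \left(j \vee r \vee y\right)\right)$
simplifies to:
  $\text{True}$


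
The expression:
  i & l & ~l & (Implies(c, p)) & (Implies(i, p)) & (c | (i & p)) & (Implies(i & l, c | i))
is never true.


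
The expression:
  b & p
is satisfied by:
  {p: True, b: True}


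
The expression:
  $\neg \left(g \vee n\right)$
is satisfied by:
  {n: False, g: False}


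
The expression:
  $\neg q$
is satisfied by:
  {q: False}


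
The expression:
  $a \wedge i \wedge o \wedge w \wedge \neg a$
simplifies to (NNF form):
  $\text{False}$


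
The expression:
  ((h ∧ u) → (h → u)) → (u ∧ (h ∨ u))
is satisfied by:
  {u: True}


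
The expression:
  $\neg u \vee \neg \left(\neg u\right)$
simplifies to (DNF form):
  $\text{True}$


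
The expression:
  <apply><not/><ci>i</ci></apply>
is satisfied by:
  {i: False}


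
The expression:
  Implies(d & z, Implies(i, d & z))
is always true.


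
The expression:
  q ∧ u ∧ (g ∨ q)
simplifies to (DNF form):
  q ∧ u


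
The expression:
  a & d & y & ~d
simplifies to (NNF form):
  False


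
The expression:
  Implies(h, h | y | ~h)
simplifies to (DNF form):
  True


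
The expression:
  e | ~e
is always true.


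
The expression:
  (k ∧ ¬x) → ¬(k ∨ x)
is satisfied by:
  {x: True, k: False}
  {k: False, x: False}
  {k: True, x: True}


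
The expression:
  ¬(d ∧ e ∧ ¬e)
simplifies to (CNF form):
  True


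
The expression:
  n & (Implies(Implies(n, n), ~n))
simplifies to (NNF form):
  False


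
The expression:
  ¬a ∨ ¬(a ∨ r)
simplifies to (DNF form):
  ¬a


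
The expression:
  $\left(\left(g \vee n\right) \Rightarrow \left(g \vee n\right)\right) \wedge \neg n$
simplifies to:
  $\neg n$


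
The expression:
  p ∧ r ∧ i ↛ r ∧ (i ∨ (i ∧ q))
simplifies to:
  False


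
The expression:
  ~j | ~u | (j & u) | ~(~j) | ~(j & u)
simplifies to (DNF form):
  True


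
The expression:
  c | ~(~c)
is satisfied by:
  {c: True}


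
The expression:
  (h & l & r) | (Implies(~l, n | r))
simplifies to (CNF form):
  l | n | r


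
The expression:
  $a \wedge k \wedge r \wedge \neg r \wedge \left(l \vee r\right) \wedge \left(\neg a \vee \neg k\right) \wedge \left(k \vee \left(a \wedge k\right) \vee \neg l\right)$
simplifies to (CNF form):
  $\text{False}$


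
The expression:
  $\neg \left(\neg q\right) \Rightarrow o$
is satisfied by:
  {o: True, q: False}
  {q: False, o: False}
  {q: True, o: True}


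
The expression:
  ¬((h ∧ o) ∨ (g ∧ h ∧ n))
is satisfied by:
  {g: False, h: False, o: False, n: False}
  {n: True, g: False, h: False, o: False}
  {g: True, n: False, h: False, o: False}
  {n: True, g: True, h: False, o: False}
  {o: True, n: False, g: False, h: False}
  {n: True, o: True, g: False, h: False}
  {o: True, g: True, n: False, h: False}
  {n: True, o: True, g: True, h: False}
  {h: True, o: False, g: False, n: False}
  {h: True, n: True, o: False, g: False}
  {h: True, g: True, o: False, n: False}


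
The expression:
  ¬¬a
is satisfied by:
  {a: True}


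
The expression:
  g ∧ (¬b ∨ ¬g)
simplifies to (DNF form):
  g ∧ ¬b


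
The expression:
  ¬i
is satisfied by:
  {i: False}


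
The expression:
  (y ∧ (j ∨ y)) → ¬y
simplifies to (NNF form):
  ¬y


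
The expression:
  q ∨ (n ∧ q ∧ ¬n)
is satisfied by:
  {q: True}


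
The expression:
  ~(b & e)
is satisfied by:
  {e: False, b: False}
  {b: True, e: False}
  {e: True, b: False}


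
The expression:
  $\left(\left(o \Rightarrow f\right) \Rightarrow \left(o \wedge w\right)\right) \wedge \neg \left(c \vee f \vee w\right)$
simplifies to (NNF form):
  $o \wedge \neg c \wedge \neg f \wedge \neg w$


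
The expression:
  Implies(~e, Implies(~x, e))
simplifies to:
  e | x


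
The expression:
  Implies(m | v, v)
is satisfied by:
  {v: True, m: False}
  {m: False, v: False}
  {m: True, v: True}


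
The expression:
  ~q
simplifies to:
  ~q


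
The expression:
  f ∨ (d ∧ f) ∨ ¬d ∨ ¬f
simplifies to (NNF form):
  True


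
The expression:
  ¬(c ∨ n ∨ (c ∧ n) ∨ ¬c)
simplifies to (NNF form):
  False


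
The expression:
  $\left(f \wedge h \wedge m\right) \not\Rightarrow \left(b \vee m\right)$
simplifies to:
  $\text{False}$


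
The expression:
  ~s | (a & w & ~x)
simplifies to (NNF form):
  ~s | (a & w & ~x)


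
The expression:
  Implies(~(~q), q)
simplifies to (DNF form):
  True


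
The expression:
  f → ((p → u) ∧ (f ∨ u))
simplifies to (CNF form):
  u ∨ ¬f ∨ ¬p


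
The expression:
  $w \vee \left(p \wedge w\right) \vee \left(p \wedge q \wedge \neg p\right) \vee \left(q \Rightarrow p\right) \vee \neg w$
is always true.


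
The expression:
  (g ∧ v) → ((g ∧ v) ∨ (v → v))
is always true.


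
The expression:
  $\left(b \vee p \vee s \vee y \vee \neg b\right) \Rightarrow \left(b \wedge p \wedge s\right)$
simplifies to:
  $b \wedge p \wedge s$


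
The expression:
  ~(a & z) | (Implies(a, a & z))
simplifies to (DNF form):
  True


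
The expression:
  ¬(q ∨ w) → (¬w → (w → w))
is always true.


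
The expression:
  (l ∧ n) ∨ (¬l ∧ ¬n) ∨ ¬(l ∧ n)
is always true.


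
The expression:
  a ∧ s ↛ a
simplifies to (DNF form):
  False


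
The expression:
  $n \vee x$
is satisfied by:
  {n: True, x: True}
  {n: True, x: False}
  {x: True, n: False}


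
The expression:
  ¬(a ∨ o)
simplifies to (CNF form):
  ¬a ∧ ¬o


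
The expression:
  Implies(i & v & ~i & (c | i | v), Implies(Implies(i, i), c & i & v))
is always true.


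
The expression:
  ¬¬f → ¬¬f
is always true.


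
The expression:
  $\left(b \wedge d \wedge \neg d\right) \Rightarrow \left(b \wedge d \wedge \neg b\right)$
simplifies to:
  $\text{True}$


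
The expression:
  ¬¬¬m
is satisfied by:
  {m: False}


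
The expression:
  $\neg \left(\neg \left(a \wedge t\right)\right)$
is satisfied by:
  {t: True, a: True}


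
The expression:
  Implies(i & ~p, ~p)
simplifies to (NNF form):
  True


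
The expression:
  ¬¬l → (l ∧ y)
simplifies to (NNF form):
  y ∨ ¬l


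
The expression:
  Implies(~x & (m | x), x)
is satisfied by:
  {x: True, m: False}
  {m: False, x: False}
  {m: True, x: True}


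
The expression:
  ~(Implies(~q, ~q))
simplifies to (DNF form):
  False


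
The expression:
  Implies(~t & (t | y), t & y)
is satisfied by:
  {t: True, y: False}
  {y: False, t: False}
  {y: True, t: True}


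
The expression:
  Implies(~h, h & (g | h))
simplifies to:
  h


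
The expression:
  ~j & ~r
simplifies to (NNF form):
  ~j & ~r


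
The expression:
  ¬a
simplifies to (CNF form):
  ¬a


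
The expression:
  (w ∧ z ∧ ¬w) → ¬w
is always true.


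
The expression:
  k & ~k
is never true.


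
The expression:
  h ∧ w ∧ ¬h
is never true.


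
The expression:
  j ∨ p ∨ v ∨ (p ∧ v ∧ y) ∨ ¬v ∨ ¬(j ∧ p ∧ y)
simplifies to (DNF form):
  True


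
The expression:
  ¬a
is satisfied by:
  {a: False}


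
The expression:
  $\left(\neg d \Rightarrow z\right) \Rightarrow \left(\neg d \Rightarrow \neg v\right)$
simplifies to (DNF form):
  $d \vee \neg v \vee \neg z$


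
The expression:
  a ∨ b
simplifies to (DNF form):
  a ∨ b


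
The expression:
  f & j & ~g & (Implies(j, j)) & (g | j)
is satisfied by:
  {j: True, f: True, g: False}


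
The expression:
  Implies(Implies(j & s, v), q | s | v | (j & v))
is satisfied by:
  {q: True, v: True, s: True}
  {q: True, v: True, s: False}
  {q: True, s: True, v: False}
  {q: True, s: False, v: False}
  {v: True, s: True, q: False}
  {v: True, s: False, q: False}
  {s: True, v: False, q: False}


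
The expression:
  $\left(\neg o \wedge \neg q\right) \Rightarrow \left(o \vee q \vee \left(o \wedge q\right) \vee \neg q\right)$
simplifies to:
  $\text{True}$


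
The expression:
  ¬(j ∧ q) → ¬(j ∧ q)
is always true.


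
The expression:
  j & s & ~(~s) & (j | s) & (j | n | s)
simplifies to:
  j & s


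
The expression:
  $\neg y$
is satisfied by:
  {y: False}


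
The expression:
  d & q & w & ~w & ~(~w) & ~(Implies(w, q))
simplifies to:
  False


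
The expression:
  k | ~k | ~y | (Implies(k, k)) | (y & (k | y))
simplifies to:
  True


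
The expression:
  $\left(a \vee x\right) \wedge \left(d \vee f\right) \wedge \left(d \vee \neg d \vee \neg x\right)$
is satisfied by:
  {a: True, d: True, f: True, x: True}
  {a: True, d: True, f: True, x: False}
  {a: True, d: True, x: True, f: False}
  {a: True, d: True, x: False, f: False}
  {a: True, f: True, x: True, d: False}
  {a: True, f: True, x: False, d: False}
  {d: True, x: True, f: True, a: False}
  {d: True, x: True, f: False, a: False}
  {f: True, x: True, a: False, d: False}


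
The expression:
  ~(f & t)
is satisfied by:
  {t: False, f: False}
  {f: True, t: False}
  {t: True, f: False}


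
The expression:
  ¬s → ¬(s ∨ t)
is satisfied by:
  {s: True, t: False}
  {t: False, s: False}
  {t: True, s: True}


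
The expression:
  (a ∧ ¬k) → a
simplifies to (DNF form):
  True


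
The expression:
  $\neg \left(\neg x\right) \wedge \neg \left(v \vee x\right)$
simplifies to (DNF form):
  $\text{False}$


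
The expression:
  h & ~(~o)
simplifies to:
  h & o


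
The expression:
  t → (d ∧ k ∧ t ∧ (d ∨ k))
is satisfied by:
  {k: True, d: True, t: False}
  {k: True, d: False, t: False}
  {d: True, k: False, t: False}
  {k: False, d: False, t: False}
  {k: True, t: True, d: True}


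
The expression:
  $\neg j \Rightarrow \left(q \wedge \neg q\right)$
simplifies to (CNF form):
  $j$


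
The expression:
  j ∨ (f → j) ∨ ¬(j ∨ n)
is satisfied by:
  {j: True, n: False, f: False}
  {j: False, n: False, f: False}
  {f: True, j: True, n: False}
  {f: True, j: False, n: False}
  {n: True, j: True, f: False}
  {n: True, j: False, f: False}
  {n: True, f: True, j: True}
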